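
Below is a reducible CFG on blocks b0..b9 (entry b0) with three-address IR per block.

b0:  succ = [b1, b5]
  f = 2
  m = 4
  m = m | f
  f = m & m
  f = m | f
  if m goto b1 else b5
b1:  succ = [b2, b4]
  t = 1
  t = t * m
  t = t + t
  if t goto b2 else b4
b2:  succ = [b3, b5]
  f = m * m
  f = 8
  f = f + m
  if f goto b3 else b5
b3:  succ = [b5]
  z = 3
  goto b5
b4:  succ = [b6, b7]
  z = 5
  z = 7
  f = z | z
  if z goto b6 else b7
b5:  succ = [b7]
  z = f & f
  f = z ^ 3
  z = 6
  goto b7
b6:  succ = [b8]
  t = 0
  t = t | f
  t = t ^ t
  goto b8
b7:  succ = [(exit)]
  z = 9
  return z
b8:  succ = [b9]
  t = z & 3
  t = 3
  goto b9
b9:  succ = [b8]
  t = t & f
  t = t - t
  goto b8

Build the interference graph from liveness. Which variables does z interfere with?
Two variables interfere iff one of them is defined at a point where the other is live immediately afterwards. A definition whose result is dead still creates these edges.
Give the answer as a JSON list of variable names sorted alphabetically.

Answer: ["f", "t"]

Working:
Per-block:
  b0: {f,m} / ∅
  b1: {t} / {m}
  b2: {f} / {m}
  b3: {z} / ∅
  b4: {f,z} / ∅
  b5: {f,z} / {f}
  b6: {t} / {f}
  b7: {z} / ∅
  b8: {t} / {z}
  b9: {t} / {f,t}

Liveness:
  b0: in=∅ out={f,m}
  b1: in={m} out={m}
  b2: in={m} out={f}
  b3: in={f} out={f}
  b4: in=∅ out={f,z}
  b5: in={f} out=∅
  b6: in={f,z} out={f,z}
  b7: in=∅ out=∅
  b8: in={f,z} out={f,t,z}
  b9: in={f,t,z} out={f,z}

Interference:
  f↔{m,t,z}
  m↔{f,t}
  t↔{f,m,z}
  z↔{f,t}

N(z) = ["f", "t"]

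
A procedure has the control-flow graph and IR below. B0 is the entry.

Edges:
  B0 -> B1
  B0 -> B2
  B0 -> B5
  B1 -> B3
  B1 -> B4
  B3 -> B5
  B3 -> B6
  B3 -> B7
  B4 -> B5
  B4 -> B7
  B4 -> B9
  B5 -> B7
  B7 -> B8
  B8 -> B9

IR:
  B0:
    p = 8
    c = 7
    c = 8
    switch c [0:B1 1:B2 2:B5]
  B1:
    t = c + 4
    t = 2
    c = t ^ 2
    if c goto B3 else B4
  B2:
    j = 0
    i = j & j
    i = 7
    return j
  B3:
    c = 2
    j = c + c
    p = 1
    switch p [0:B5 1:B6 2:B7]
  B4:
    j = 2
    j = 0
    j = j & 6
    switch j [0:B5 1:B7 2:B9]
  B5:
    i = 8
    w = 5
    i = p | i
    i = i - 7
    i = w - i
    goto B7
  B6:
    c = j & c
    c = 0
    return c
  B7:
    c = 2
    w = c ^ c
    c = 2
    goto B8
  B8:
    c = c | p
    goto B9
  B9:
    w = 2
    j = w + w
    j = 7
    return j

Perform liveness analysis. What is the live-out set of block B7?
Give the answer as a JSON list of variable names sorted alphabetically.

def/use:
  B0 def {c,p} use ∅
  B1 def {c,t} use {c}
  B2 def {i,j} use ∅
  B3 def {c,j,p} use ∅
  B4 def {j} use ∅
  B5 def {i,w} use {p}
  B6 def {c} use {c,j}
  B7 def {c,w} use ∅
  B8 def {c} use {c,p}
  B9 def {j,w} use ∅

Liveness:
  live B0: ∅→{c,p}
  live B1: {c,p}→{p}
  live B2: ∅→∅
  live B3: ∅→{c,j,p}
  live B4: {p}→{p}
  live B5: {p}→{p}
  live B6: {c,j}→∅
  live B7: {p}→{c,p}
  live B8: {c,p}→∅
  live B9: ∅→∅

live-out(B7) = ["c", "p"]

Answer: ["c", "p"]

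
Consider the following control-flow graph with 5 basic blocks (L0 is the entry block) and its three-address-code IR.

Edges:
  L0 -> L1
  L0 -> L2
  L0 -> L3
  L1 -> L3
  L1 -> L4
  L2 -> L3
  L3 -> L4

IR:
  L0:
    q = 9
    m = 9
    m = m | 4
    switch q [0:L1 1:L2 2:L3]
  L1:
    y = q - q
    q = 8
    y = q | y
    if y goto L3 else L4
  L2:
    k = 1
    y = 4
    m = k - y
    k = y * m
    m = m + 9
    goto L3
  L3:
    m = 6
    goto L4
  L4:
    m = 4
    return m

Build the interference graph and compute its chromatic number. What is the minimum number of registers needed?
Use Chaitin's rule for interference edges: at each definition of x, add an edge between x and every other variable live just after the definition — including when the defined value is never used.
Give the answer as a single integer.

def/use:
  L0 def {m,q} use ∅
  L1 def {q,y} use {q}
  L2 def {k,m,y} use ∅
  L3 def {m} use ∅
  L4 def {m} use ∅

Liveness:
  L0: in=∅ out={q}
  L1: in={q} out=∅
  L2: in=∅ out=∅
  L3: in=∅ out=∅
  L4: in=∅ out=∅

Conflict graph:
  k — {m,y}
  m — {k,q,y}
  q — {m,y}
  y — {k,m,q}

Registers:
  {k,m,y} pairwise interfere (3-clique) ⇒ χ ≥ 3
  assign k→r2 m→r0 q→r2 y→r1 — no edge inside a register ⇒ χ ≤ 3
  χ = 3

Answer: 3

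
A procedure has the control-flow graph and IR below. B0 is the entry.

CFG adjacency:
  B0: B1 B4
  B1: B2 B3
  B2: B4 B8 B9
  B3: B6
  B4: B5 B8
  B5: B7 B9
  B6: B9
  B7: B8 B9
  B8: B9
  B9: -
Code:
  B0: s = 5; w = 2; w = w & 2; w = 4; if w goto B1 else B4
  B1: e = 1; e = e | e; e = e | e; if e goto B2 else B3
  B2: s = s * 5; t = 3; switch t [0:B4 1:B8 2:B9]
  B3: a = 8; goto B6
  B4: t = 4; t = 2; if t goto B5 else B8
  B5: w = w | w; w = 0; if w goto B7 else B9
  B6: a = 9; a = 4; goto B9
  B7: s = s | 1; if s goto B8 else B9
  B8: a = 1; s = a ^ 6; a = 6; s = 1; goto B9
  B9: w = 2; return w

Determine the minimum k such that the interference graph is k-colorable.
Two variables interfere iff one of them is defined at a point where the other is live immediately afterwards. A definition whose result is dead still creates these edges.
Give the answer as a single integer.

Answer: 3

Derivation:
Block summaries:
  B0 def {s,w} use ∅
  B1 def {e} use ∅
  B2 def {s,t} use {s}
  B3 def {a} use ∅
  B4 def {t} use ∅
  B5 def {w} use {w}
  B6 def {a} use ∅
  B7 def {s} use {s}
  B8 def {a,s} use ∅
  B9 def {w} use ∅

Backward fixpoint:
  B0: in=∅ out={s,w}
  B1: in={s,w} out={s,w}
  B2: in={s,w} out={s,w}
  B3: in=∅ out=∅
  B4: in={s,w} out={s,w}
  B5: in={s,w} out={s}
  B6: in=∅ out=∅
  B7: in={s} out=∅
  B8: in=∅ out=∅
  B9: in=∅ out=∅

Conflict graph:
  a: ∅
  e: {s,w}
  s: {e,t,w}
  t: {s,w}
  w: {e,s,t}

Colouring:
  lower bound: {e,s,w} mutually conflict ⇒ χ ≥ 3
  assign a→R0 e→R2 s→R0 t→R2 w→R1 — no edge inside a register ⇒ χ ≤ 3
  χ = 3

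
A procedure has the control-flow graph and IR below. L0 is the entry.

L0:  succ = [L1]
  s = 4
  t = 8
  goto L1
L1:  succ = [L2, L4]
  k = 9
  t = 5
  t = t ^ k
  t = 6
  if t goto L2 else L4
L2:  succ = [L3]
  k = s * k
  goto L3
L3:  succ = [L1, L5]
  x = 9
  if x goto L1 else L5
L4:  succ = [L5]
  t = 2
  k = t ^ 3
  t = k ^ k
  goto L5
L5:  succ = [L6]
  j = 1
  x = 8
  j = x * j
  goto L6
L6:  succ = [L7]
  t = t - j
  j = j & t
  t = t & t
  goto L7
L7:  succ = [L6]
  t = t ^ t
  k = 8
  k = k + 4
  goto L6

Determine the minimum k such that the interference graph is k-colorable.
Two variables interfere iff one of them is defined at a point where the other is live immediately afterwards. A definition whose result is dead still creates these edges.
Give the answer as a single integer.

Answer: 3

Derivation:
Per-block:
  L0: def={s,t} ue=∅
  L1: def={k,t} ue=∅
  L2: def={k} ue={k,s}
  L3: def={x} ue=∅
  L4: def={k,t} ue=∅
  L5: def={j,x} ue=∅
  L6: def={j,t} ue={j,t}
  L7: def={k,t} ue={t}

Backward fixpoint:
  L0 li=∅ lo={s}
  L1 li={s} lo={k,s,t}
  L2 li={k,s,t} lo={s,t}
  L3 li={s,t} lo={s,t}
  L4 li=∅ lo={t}
  L5 li={t} lo={j,t}
  L6 li={j,t} lo={j,t}
  L7 li={j,t} lo={j,t}

Interfere edges:
  j — {k,t,x}
  k — {j,s,t}
  s — {k,t,x}
  t — {j,k,s,x}
  x — {j,s,t}

Chromatic number:
  clique {j,k,t} ⇒ need ≥ 3
  3-colouring: r0={t}  r1={j,s}  r2={k,x}
  χ = 3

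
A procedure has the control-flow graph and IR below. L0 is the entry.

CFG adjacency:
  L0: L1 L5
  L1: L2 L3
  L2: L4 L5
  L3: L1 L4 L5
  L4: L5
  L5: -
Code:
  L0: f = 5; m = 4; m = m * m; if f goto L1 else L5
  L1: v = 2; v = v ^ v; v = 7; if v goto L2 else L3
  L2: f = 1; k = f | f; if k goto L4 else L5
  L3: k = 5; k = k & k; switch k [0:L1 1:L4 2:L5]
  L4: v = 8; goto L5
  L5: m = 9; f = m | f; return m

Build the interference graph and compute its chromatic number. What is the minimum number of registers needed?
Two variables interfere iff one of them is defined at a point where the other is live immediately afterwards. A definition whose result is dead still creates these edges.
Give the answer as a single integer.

Block summaries:
  L0 def {f,m} use ∅
  L1 def {v} use ∅
  L2 def {f,k} use ∅
  L3 def {k} use ∅
  L4 def {v} use ∅
  L5 def {f,m} use {f}

Backward fixpoint:
  L0 li=∅ lo={f}
  L1 li={f} lo={f}
  L2 li=∅ lo={f}
  L3 li={f} lo={f}
  L4 li={f} lo={f}
  L5 li={f} lo=∅

Interfere edges:
  f↔{k,m,v}
  k↔{f}
  m↔{f}
  v↔{f}

Chromatic number:
  lower bound: {f,k} mutually conflict ⇒ χ ≥ 2
  assign f→r0 k→r1 m→r1 v→r1 — no edge inside a register ⇒ χ ≤ 2
  χ = 2

Answer: 2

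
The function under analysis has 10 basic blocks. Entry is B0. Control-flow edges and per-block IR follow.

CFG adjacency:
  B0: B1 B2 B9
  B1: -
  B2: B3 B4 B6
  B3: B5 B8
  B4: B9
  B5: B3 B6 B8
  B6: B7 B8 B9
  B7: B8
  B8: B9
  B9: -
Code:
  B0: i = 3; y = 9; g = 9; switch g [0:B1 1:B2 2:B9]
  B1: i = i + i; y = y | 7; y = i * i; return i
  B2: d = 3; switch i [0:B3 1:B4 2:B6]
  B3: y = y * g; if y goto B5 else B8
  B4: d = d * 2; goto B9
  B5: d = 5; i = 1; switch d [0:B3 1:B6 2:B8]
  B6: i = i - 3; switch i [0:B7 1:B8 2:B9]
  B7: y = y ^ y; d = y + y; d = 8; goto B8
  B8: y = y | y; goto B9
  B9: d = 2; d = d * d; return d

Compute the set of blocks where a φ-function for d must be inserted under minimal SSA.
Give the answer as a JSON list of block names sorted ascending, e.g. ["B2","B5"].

idom tree: B1←B0 B2←B0 B3←B2 B4←B2 B5←B3 B6←B2 B7←B6 B8←B2 B9←B0
Join-block Dom:
  B3: preds {B2,B5}: {B0,B2} ∩ {B0,B2,B3,B5} = {B0,B2}; idom=B2
  B6: preds {B2,B5}: {B0,B2} ∩ {B0,B2,B3,B5} = {B0,B2}; idom=B2
  B8: preds {B3,B5,B6,B7}: {B0,B2,B3} ∩ {B0,B2,B3,B5} ∩ {B0,B2,B6} ∩ {B0,B2,B6,B7} = {B0,B2}; idom=B2
  B9: preds {B0,B4,B6,B8}: {B0} ∩ {B0,B2,B4} ∩ {B0,B2,B6} ∩ {B0,B2,B8} = {B0}; idom=B0

DF walk-up:
  join B3 pred B2: · stop@B2
  join B3 pred B5: B5→B3 stop@B2
  join B6 pred B2: · stop@B2
  join B6 pred B5: B5→B3 stop@B2
  join B8 pred B3: B3 stop@B2
  join B8 pred B5: B5→B3 stop@B2
  join B8 pred B6: B6 stop@B2
  join B8 pred B7: B7→B6 stop@B2
  join B9 pred B0: · stop@B0
  join B9 pred B4: B4→B2 stop@B0
  join B9 pred B6: B6→B2 stop@B0
  join B9 pred B8: B8→B2 stop@B0
  B0 → ∅
  B1 → ∅
  B2 → {B9}
  B3 → {B3,B6,B8}
  B4 → {B9}
  B5 → {B3,B6,B8}
  B6 → {B8,B9}
  B7 → {B8}
  B8 → {B9}
  B9 → ∅

φ for d: defs {B2,B4,B5,B7,B9}
  DF⁺ = {B3,B6,B8,B9}

Answer: ["B3", "B6", "B8", "B9"]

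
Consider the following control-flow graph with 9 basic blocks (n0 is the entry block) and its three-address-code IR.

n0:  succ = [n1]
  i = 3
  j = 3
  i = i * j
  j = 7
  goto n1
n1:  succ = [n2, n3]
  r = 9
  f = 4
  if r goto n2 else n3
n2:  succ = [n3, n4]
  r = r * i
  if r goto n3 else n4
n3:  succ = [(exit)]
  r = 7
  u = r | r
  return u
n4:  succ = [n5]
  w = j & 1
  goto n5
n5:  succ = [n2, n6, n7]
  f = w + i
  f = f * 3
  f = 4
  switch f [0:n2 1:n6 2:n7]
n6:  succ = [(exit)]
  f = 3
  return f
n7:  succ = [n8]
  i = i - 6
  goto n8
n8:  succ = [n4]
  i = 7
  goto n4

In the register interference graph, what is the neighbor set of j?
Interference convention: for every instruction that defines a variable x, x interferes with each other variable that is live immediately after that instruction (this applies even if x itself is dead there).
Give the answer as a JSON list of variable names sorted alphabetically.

def/use:
  n0 def {i,j} use ∅
  n1 def {f,r} use ∅
  n2 def {r} use {i,r}
  n3 def {r,u} use ∅
  n4 def {w} use {j}
  n5 def {f} use {i,w}
  n6 def {f} use ∅
  n7 def {i} use {i}
  n8 def {i} use ∅

Liveness:
  n0: in=∅ out={i,j}
  n1: in={i,j} out={i,j,r}
  n2: in={i,j,r} out={i,j,r}
  n3: in=∅ out=∅
  n4: in={i,j,r} out={i,j,r,w}
  n5: in={i,j,r,w} out={i,j,r}
  n6: in=∅ out=∅
  n7: in={i,j,r} out={j,r}
  n8: in={j,r} out={i,j,r}

Interfere edges:
  f: {i,j,r}
  i: {f,j,r,w}
  j: {f,i,r,w}
  r: {f,i,j,w}
  u: ∅
  w: {i,j,r}

N(j) = ["f", "i", "r", "w"]

Answer: ["f", "i", "r", "w"]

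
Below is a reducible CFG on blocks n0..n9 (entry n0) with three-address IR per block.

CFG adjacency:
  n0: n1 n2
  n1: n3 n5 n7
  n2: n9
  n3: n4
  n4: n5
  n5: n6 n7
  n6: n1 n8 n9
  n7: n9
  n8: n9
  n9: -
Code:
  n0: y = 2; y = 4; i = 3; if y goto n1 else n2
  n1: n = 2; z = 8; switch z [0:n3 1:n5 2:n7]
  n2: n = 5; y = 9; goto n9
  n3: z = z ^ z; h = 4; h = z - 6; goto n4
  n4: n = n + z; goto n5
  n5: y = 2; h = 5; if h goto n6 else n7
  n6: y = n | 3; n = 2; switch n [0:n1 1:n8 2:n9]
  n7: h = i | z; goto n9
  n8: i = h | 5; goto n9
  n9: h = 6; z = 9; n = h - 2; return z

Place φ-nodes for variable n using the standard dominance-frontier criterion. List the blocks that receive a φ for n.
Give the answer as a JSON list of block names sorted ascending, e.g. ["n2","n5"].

Answer: ["n1", "n5", "n7", "n9"]

Derivation:
idom tree: n1←n0 n2←n0 n3←n1 n4←n3 n5←n1 n6←n5 n7←n1 n8←n6 n9←n0
Dom at joins:
  n1: preds {n0,n6}: {n0} ∩ {n0,n1,n5,n6} = {n0}; idom=n0
  n5: preds {n1,n4}: {n0,n1} ∩ {n0,n1,n3,n4} = {n0,n1}; idom=n1
  n7: preds {n1,n5}: {n0,n1} ∩ {n0,n1,n5} = {n0,n1}; idom=n1
  n9: preds {n2,n6,n7,n8}: {n0,n2} ∩ {n0,n1,n5,n6} ∩ {n0,n1,n7} ∩ {n0,n1,n5,n6,n8} = {n0}; idom=n0

DF walk-up:
  n1←n0: walk · to n0
  n1←n6: walk n6→n5→n1 to n0
  n5←n1: walk · to n1
  n5←n4: walk n4→n3 to n1
  n7←n1: walk · to n1
  n7←n5: walk n5 to n1
  n9←n2: walk n2 to n0
  n9←n6: walk n6→n5→n1 to n0
  n9←n7: walk n7→n1 to n0
  n9←n8: walk n8→n6→n5→n1 to n0
  n0 → ∅
  n1 → {n1,n9}
  n2 → {n9}
  n3 → {n5}
  n4 → {n5}
  n5 → {n1,n7,n9}
  n6 → {n1,n9}
  n7 → {n9}
  n8 → {n9}
  n9 → ∅

φ for n: defs {n1,n2,n4,n6,n9}
  DF⁺ = {n1,n5,n7,n9}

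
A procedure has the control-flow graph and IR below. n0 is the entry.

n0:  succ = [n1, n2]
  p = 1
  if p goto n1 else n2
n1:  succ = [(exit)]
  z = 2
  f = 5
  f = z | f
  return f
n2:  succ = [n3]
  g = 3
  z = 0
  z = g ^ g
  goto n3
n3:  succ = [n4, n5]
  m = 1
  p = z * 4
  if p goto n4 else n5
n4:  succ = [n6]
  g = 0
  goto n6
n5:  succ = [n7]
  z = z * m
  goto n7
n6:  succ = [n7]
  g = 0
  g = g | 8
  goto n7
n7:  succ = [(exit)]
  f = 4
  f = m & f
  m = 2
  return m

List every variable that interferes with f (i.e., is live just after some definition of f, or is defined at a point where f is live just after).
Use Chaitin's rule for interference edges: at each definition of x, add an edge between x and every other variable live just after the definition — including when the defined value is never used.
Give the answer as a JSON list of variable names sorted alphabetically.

Answer: ["m", "z"]

Analysis:
Per-block:
  n0: {p} / ∅
  n1: {f,z} / ∅
  n2: {g,z} / ∅
  n3: {m,p} / {z}
  n4: {g} / ∅
  n5: {z} / {m,z}
  n6: {g} / ∅
  n7: {f,m} / {m}

Live sets:
  live n0: ∅→∅
  live n1: ∅→∅
  live n2: ∅→{z}
  live n3: {z}→{m,z}
  live n4: {m}→{m}
  live n5: {m,z}→{m}
  live n6: {m}→{m}
  live n7: {m}→∅

Conflict graph:
  f — {m,z}
  g — {m,z}
  m — {f,g,p,z}
  p — {m,z}
  z — {f,g,m,p}

N(f) = ["m", "z"]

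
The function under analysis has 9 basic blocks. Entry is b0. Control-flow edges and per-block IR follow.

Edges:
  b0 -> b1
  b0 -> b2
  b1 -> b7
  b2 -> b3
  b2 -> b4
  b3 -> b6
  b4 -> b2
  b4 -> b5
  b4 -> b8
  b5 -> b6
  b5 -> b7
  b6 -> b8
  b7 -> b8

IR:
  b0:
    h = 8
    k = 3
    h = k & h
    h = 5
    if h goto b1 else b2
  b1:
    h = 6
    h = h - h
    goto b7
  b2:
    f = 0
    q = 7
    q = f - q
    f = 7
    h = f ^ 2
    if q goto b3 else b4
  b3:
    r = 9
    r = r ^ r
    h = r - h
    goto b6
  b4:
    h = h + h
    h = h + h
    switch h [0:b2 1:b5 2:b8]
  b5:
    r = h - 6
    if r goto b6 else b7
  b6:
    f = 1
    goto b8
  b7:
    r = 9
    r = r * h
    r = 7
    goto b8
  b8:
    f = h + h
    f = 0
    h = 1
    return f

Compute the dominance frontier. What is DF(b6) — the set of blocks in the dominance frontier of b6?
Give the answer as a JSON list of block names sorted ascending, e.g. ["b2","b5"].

idom tree: b1←b0 b2←b0 b3←b2 b4←b2 b5←b4 b6←b2 b7←b0 b8←b0
Join-block Dom:
  b2: preds {b0,b4}: {b0} ∩ {b0,b2,b4} = {b0}; idom=b0
  b6: preds {b3,b5}: {b0,b2,b3} ∩ {b0,b2,b4,b5} = {b0,b2}; idom=b2
  b7: preds {b1,b5}: {b0,b1} ∩ {b0,b2,b4,b5} = {b0}; idom=b0
  b8: preds {b4,b6,b7}: {b0,b2,b4} ∩ {b0,b2,b6} ∩ {b0,b7} = {b0}; idom=b0

DF walk-up:
  join b2 pred b0: · stop@b0
  join b2 pred b4: b4→b2 stop@b0
  join b6 pred b3: b3 stop@b2
  join b6 pred b5: b5→b4 stop@b2
  join b7 pred b1: b1 stop@b0
  join b7 pred b5: b5→b4→b2 stop@b0
  join b8 pred b4: b4→b2 stop@b0
  join b8 pred b6: b6→b2 stop@b0
  join b8 pred b7: b7 stop@b0
  DF(b0)=∅
  DF(b1)={b7}
  DF(b2)={b2,b7,b8}
  DF(b3)={b6}
  DF(b4)={b2,b6,b7,b8}
  DF(b5)={b6,b7}
  DF(b6)={b8}
  DF(b7)={b8}
  DF(b8)=∅

DF(b6) = ["b8"]

Answer: ["b8"]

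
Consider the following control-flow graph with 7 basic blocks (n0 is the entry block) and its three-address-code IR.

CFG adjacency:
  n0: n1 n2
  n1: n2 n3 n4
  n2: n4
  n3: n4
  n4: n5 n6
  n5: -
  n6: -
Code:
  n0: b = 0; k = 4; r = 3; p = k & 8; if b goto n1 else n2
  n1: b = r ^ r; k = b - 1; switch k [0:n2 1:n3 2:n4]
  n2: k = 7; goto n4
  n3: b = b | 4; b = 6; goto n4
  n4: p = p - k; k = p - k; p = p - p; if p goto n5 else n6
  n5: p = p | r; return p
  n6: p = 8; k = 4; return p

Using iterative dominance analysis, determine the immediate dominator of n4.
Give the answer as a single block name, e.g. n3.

Answer: n0

Analysis:
idom tree: n1←n0 n2←n0 n3←n1 n4←n0 n5←n4 n6←n4
Join-block Dom:
  n2: preds {n0,n1}: {n0} ∩ {n0,n1} = {n0}; idom=n0
  n4: preds {n1,n2,n3}: {n0,n1} ∩ {n0,n2} ∩ {n0,n1,n3} = {n0}; idom=n0

idom(n4) = n0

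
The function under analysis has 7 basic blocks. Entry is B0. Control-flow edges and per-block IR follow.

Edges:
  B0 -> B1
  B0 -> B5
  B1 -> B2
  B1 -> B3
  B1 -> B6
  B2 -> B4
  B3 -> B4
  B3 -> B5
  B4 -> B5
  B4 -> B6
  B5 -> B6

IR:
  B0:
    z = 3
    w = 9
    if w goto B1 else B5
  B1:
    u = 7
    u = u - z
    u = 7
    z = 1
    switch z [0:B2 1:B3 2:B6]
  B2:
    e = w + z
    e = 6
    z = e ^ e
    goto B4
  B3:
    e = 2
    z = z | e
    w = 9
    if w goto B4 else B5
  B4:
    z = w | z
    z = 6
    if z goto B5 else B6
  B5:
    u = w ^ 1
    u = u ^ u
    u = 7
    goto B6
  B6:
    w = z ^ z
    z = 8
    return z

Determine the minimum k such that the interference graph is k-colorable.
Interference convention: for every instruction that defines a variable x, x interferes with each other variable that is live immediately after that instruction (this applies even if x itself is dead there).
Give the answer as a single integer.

Answer: 3

Derivation:
Per-block:
  B0 def {w,z} use ∅
  B1 def {u,z} use {z}
  B2 def {e,z} use {w,z}
  B3 def {e,w,z} use {z}
  B4 def {z} use {w,z}
  B5 def {u} use {w}
  B6 def {w,z} use {z}

Backward fixpoint:
  live B0: ∅→{w,z}
  live B1: {w,z}→{w,z}
  live B2: {w,z}→{w,z}
  live B3: {z}→{w,z}
  live B4: {w,z}→{w,z}
  live B5: {w,z}→{z}
  live B6: {z}→∅

Interfere edges:
  e: {w,z}
  u: {w,z}
  w: {e,u,z}
  z: {e,u,w}

Colouring:
  {e,w,z} pairwise interfere (3-clique) ⇒ χ ≥ 3
  assign e→R2 u→R2 w→R0 z→R1 — no edge inside a register ⇒ χ ≤ 3
  χ = 3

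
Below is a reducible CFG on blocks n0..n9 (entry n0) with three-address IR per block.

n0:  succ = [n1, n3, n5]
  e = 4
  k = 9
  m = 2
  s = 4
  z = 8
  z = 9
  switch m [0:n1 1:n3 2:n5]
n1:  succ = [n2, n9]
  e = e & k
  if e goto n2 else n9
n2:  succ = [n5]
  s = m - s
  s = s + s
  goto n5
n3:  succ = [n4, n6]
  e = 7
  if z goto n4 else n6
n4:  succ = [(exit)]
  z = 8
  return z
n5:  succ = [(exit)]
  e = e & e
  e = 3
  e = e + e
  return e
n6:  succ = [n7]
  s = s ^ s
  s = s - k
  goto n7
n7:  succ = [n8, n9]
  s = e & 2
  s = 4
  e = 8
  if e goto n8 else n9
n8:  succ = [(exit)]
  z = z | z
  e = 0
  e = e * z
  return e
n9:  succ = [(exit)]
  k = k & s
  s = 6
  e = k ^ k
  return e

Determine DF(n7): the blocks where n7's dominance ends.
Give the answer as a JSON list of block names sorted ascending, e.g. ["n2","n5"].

Answer: ["n9"]

Working:
idom tree: n1←n0 n2←n1 n3←n0 n4←n3 n5←n0 n6←n3 n7←n6 n8←n7 n9←n0
Dom∩ at merges:
  n5: preds {n0,n2}: {n0} ∩ {n0,n1,n2} = {n0}; idom=n0
  n9: preds {n1,n7}: {n0,n1} ∩ {n0,n3,n6,n7} = {n0}; idom=n0

DF walk-up:
  join n5 pred n0: · stop@n0
  join n5 pred n2: n2→n1 stop@n0
  join n9 pred n1: n1 stop@n0
  join n9 pred n7: n7→n6→n3 stop@n0
  DF(n0)=∅
  DF(n1)={n5,n9}
  DF(n2)={n5}
  DF(n3)={n9}
  DF(n4)=∅
  DF(n5)=∅
  DF(n6)={n9}
  DF(n7)={n9}
  DF(n8)=∅
  DF(n9)=∅

DF(n7) = ["n9"]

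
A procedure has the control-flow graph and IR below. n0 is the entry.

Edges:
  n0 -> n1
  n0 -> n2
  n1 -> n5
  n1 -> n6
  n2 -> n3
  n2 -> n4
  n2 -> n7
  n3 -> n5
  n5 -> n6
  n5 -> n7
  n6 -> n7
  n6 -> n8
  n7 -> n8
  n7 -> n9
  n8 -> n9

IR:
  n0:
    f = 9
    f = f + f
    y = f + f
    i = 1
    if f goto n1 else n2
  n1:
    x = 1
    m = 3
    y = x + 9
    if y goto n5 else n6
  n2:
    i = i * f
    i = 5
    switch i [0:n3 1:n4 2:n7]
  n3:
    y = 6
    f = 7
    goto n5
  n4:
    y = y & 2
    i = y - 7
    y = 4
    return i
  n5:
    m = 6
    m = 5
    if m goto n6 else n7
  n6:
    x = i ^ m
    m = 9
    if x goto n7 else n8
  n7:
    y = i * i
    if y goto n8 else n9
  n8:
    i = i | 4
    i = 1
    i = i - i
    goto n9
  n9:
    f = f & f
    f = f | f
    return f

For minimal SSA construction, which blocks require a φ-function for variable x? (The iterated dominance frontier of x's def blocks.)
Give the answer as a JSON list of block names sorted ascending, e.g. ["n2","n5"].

idom tree: n1←n0 n2←n0 n3←n2 n4←n2 n5←n0 n6←n0 n7←n0 n8←n0 n9←n0
Dom at joins:
  n5: preds {n1,n3}: {n0,n1} ∩ {n0,n2,n3} = {n0}; idom=n0
  n6: preds {n1,n5}: {n0,n1} ∩ {n0,n5} = {n0}; idom=n0
  n7: preds {n2,n5,n6}: {n0,n2} ∩ {n0,n5} ∩ {n0,n6} = {n0}; idom=n0
  n8: preds {n6,n7}: {n0,n6} ∩ {n0,n7} = {n0}; idom=n0
  n9: preds {n7,n8}: {n0,n7} ∩ {n0,n8} = {n0}; idom=n0

Frontier:
  join n5 pred n1: n1 stop@n0
  join n5 pred n3: n3→n2 stop@n0
  join n6 pred n1: n1 stop@n0
  join n6 pred n5: n5 stop@n0
  join n7 pred n2: n2 stop@n0
  join n7 pred n5: n5 stop@n0
  join n7 pred n6: n6 stop@n0
  join n8 pred n6: n6 stop@n0
  join n8 pred n7: n7 stop@n0
  join n9 pred n7: n7 stop@n0
  join n9 pred n8: n8 stop@n0
  n0: DF=∅
  n1: DF={n5,n6}
  n2: DF={n5,n7}
  n3: DF={n5}
  n4: DF=∅
  n5: DF={n6,n7}
  n6: DF={n7,n8}
  n7: DF={n8,n9}
  n8: DF={n9}
  n9: DF=∅

φ for x: defs {n1,n6}
  DF⁺ = {n5,n6,n7,n8,n9}

Answer: ["n5", "n6", "n7", "n8", "n9"]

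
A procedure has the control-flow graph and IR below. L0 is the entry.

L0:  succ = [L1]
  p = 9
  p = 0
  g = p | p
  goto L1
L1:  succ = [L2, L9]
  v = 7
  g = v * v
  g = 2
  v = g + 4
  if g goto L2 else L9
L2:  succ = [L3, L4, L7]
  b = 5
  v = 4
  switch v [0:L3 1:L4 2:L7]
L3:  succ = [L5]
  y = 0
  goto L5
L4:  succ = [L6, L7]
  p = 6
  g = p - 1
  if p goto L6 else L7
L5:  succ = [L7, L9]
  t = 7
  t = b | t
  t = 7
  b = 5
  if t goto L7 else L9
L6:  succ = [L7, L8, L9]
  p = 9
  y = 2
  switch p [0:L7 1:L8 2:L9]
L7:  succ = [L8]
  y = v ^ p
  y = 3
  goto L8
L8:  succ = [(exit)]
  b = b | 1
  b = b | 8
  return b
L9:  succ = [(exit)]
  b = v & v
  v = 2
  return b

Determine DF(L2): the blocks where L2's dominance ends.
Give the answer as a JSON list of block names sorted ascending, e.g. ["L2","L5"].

idom tree: L1←L0 L2←L1 L3←L2 L4←L2 L5←L3 L6←L4 L7←L2 L8←L2 L9←L1
Dom at joins:
  L7: preds {L2,L4,L5,L6}: {L0,L1,L2} ∩ {L0,L1,L2,L4} ∩ {L0,L1,L2,L3,L5} ∩ {L0,L1,L2,L4,L6} = {L0,L1,L2}; idom=L2
  L8: preds {L6,L7}: {L0,L1,L2,L4,L6} ∩ {L0,L1,L2,L7} = {L0,L1,L2}; idom=L2
  L9: preds {L1,L5,L6}: {L0,L1} ∩ {L0,L1,L2,L3,L5} ∩ {L0,L1,L2,L4,L6} = {L0,L1}; idom=L1

DF walk-up:
  join L7 pred L2: · stop@L2
  join L7 pred L4: L4 stop@L2
  join L7 pred L5: L5→L3 stop@L2
  join L7 pred L6: L6→L4 stop@L2
  join L8 pred L6: L6→L4 stop@L2
  join L8 pred L7: L7 stop@L2
  join L9 pred L1: · stop@L1
  join L9 pred L5: L5→L3→L2 stop@L1
  join L9 pred L6: L6→L4→L2 stop@L1
  DF(L0)=∅
  DF(L1)=∅
  DF(L2)={L9}
  DF(L3)={L7,L9}
  DF(L4)={L7,L8,L9}
  DF(L5)={L7,L9}
  DF(L6)={L7,L8,L9}
  DF(L7)={L8}
  DF(L8)=∅
  DF(L9)=∅

DF(L2) = ["L9"]

Answer: ["L9"]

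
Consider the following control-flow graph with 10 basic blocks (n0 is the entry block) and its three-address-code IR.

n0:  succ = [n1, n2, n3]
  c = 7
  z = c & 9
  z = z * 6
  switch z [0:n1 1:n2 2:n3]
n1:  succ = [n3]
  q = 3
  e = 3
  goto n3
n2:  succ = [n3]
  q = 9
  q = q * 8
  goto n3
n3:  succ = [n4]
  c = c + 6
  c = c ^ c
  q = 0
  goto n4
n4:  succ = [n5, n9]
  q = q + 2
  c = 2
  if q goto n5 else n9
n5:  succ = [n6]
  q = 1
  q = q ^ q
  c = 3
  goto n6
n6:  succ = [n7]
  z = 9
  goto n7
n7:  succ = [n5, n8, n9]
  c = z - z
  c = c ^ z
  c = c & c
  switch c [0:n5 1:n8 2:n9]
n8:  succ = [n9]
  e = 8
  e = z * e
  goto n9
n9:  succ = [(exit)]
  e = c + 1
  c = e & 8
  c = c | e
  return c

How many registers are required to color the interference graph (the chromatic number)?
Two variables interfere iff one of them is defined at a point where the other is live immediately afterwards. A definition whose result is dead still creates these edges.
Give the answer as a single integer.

Per-block:
  n0 def {c,z} use ∅
  n1 def {e,q} use ∅
  n2 def {q} use ∅
  n3 def {c,q} use {c}
  n4 def {c,q} use {q}
  n5 def {c,q} use ∅
  n6 def {z} use ∅
  n7 def {c} use {z}
  n8 def {e} use {z}
  n9 def {c,e} use {c}

Liveness:
  n0 li=∅ lo={c}
  n1 li={c} lo={c}
  n2 li={c} lo={c}
  n3 li={c} lo={q}
  n4 li={q} lo={c}
  n5 li=∅ lo=∅
  n6 li=∅ lo={z}
  n7 li={z} lo={c,z}
  n8 li={c,z} lo={c}
  n9 li={c} lo=∅

Interference:
  c — {e,q,z}
  e — {c,z}
  q — {c}
  z — {c,e}

Colouring:
  {c,e,z} pairwise interfere (3-clique) ⇒ χ ≥ 3
  3-colouring: R0={c}  R1={e,q}  R2={z}
  χ = 3

Answer: 3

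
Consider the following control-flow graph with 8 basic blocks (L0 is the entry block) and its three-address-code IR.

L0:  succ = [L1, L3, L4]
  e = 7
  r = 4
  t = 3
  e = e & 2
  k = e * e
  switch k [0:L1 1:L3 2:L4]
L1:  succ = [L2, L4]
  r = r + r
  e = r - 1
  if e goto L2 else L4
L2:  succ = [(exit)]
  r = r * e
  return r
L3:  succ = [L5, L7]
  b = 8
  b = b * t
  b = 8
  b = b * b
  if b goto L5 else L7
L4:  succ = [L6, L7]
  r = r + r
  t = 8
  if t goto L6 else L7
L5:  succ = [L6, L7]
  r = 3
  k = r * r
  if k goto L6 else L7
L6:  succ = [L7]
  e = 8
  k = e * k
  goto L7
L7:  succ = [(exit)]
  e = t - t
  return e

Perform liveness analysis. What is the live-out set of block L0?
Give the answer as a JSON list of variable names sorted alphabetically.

Answer: ["k", "r", "t"]

Working:
Per-block:
  L0: {e,k,r,t} / ∅
  L1: {e,r} / {r}
  L2: {r} / {e,r}
  L3: {b} / {t}
  L4: {r,t} / {r}
  L5: {k,r} / ∅
  L6: {e,k} / {k}
  L7: {e} / {t}

Live sets:
  L0 li=∅ lo={k,r,t}
  L1 li={k,r} lo={e,k,r}
  L2 li={e,r} lo=∅
  L3 li={t} lo={t}
  L4 li={k,r} lo={k,t}
  L5 li={t} lo={k,t}
  L6 li={k,t} lo={t}
  L7 li={t} lo=∅

live-out(L0) = ["k", "r", "t"]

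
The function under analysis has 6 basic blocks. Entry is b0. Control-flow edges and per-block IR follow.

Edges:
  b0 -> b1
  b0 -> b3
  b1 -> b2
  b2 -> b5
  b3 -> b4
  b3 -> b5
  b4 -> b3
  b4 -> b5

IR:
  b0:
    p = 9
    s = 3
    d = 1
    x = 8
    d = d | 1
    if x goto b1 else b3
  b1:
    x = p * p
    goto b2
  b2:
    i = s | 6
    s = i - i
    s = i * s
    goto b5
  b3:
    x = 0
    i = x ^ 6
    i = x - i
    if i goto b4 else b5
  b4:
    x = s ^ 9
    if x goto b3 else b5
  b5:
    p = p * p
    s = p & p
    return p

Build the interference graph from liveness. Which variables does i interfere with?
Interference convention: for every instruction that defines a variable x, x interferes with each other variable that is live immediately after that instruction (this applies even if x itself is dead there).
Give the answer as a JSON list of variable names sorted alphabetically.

Per-block:
  b0: def={d,p,s,x} ue=∅
  b1: def={x} ue={p}
  b2: def={i,s} ue={s}
  b3: def={i,x} ue=∅
  b4: def={x} ue={s}
  b5: def={p,s} ue={p}

Live sets:
  b0: in=∅ out={p,s}
  b1: in={p,s} out={p,s}
  b2: in={p,s} out={p}
  b3: in={p,s} out={p,s}
  b4: in={p,s} out={p,s}
  b5: in={p} out=∅

Conflict graph:
  d — {p,s,x}
  i — {p,s,x}
  p — {d,i,s,x}
  s — {d,i,p,x}
  x — {d,i,p,s}

N(i) = ["p", "s", "x"]

Answer: ["p", "s", "x"]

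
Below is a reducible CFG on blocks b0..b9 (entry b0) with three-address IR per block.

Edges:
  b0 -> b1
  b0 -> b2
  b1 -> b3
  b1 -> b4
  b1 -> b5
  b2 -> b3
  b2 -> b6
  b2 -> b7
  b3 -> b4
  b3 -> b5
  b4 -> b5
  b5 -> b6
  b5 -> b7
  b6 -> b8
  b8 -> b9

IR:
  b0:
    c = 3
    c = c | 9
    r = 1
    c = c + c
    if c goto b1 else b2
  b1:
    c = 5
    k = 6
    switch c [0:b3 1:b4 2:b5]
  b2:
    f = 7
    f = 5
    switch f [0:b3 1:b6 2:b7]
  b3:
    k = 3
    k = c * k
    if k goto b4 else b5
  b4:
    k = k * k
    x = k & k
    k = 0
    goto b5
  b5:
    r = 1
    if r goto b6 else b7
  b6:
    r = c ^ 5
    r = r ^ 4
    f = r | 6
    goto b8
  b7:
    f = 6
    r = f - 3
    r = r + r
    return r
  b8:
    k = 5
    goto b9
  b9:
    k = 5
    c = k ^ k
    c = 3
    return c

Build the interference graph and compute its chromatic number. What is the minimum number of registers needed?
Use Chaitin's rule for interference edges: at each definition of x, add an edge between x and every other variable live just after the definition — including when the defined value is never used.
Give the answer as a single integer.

Block summaries:
  b0: {c,r} / ∅
  b1: {c,k} / ∅
  b2: {f} / ∅
  b3: {k} / {c}
  b4: {k,x} / {k}
  b5: {r} / ∅
  b6: {f,r} / {c}
  b7: {f,r} / ∅
  b8: {k} / ∅
  b9: {c,k} / ∅

Backward fixpoint:
  b0 li=∅ lo={c}
  b1 li=∅ lo={c,k}
  b2 li={c} lo={c}
  b3 li={c} lo={c,k}
  b4 li={c,k} lo={c}
  b5 li={c} lo={c}
  b6 li={c} lo=∅
  b7 li=∅ lo=∅
  b8 li=∅ lo=∅
  b9 li=∅ lo=∅

Conflict graph:
  c↔{f,k,r,x}
  f↔{c}
  k↔{c}
  r↔{c}
  x↔{c}

Chromatic number:
  clique {c,f} ⇒ need ≥ 2
  2-colouring: R0={c}  R1={f,k,r,x}
  χ = 2

Answer: 2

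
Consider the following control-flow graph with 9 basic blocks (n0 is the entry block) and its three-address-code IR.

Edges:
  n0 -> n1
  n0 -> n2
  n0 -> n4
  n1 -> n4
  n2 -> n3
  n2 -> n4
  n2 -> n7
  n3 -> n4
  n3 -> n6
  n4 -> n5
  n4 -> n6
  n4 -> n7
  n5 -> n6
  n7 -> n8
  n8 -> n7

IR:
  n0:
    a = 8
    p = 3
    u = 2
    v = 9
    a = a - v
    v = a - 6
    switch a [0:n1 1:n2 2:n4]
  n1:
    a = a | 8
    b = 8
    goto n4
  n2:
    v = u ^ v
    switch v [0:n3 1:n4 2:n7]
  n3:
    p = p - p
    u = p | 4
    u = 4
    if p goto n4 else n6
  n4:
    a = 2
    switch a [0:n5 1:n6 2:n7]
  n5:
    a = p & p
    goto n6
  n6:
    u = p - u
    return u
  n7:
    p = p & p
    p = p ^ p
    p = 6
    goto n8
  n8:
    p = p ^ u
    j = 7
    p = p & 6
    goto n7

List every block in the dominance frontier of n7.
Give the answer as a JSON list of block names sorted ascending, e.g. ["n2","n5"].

Answer: ["n7"]

Analysis:
idom tree: n1←n0 n2←n0 n3←n2 n4←n0 n5←n4 n6←n0 n7←n0 n8←n7
Dom∩ at merges:
  n4: preds {n0,n1,n2,n3}: {n0} ∩ {n0,n1} ∩ {n0,n2} ∩ {n0,n2,n3} = {n0}; idom=n0
  n6: preds {n3,n4,n5}: {n0,n2,n3} ∩ {n0,n4} ∩ {n0,n4,n5} = {n0}; idom=n0
  n7: preds {n2,n4,n8}: {n0,n2} ∩ {n0,n4} ∩ {n0,n7,n8} = {n0}; idom=n0

DF walk-up:
  join n4 pred n0: · stop@n0
  join n4 pred n1: n1 stop@n0
  join n4 pred n2: n2 stop@n0
  join n4 pred n3: n3→n2 stop@n0
  join n6 pred n3: n3→n2 stop@n0
  join n6 pred n4: n4 stop@n0
  join n6 pred n5: n5→n4 stop@n0
  join n7 pred n2: n2 stop@n0
  join n7 pred n4: n4 stop@n0
  join n7 pred n8: n8→n7 stop@n0
  DF(n0)=∅
  DF(n1)={n4}
  DF(n2)={n4,n6,n7}
  DF(n3)={n4,n6}
  DF(n4)={n6,n7}
  DF(n5)={n6}
  DF(n6)=∅
  DF(n7)={n7}
  DF(n8)={n7}

DF(n7) = ["n7"]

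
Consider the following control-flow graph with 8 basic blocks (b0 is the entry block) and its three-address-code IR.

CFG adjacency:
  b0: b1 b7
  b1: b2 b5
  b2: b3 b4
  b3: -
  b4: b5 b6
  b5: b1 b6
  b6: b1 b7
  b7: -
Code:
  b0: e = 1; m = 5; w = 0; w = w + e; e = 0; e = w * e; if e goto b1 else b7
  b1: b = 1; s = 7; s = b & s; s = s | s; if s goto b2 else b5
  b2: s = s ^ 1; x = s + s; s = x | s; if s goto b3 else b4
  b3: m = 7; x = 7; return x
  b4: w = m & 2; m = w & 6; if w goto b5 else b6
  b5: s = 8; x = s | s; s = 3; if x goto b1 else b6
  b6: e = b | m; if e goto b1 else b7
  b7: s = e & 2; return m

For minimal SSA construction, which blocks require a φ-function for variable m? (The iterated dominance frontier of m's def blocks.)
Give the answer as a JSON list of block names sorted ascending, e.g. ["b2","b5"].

Answer: ["b1", "b5", "b6", "b7"]

Derivation:
idom tree: b1←b0 b2←b1 b3←b2 b4←b2 b5←b1 b6←b1 b7←b0
Dom∩ at merges:
  b1: preds {b0,b5,b6}: {b0} ∩ {b0,b1,b5} ∩ {b0,b1,b6} = {b0}; idom=b0
  b5: preds {b1,b4}: {b0,b1} ∩ {b0,b1,b2,b4} = {b0,b1}; idom=b1
  b6: preds {b4,b5}: {b0,b1,b2,b4} ∩ {b0,b1,b5} = {b0,b1}; idom=b1
  b7: preds {b0,b6}: {b0} ∩ {b0,b1,b6} = {b0}; idom=b0

DF walk-up:
  join b1 pred b0: · stop@b0
  join b1 pred b5: b5→b1 stop@b0
  join b1 pred b6: b6→b1 stop@b0
  join b5 pred b1: · stop@b1
  join b5 pred b4: b4→b2 stop@b1
  join b6 pred b4: b4→b2 stop@b1
  join b6 pred b5: b5 stop@b1
  join b7 pred b0: · stop@b0
  join b7 pred b6: b6→b1 stop@b0
  DF(b0)=∅
  DF(b1)={b1,b7}
  DF(b2)={b5,b6}
  DF(b3)=∅
  DF(b4)={b5,b6}
  DF(b5)={b1,b6}
  DF(b6)={b1,b7}
  DF(b7)=∅

φ for m: defs {b0,b3,b4}
  DF⁺ = {b1,b5,b6,b7}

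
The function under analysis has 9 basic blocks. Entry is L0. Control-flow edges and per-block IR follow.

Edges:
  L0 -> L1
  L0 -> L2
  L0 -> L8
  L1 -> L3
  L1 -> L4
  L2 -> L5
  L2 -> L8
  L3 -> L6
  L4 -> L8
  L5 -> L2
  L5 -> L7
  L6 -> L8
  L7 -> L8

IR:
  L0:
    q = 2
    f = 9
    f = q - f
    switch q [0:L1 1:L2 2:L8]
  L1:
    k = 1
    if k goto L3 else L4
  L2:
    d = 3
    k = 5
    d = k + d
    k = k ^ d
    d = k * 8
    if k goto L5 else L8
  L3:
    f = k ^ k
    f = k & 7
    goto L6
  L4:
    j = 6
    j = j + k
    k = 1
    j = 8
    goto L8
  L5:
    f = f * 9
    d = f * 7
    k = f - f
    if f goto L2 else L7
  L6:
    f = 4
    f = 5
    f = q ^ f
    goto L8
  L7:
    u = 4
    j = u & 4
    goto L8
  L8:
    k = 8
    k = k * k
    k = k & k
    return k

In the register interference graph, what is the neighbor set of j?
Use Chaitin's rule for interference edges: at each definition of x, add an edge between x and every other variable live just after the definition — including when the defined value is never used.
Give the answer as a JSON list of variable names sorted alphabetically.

Answer: ["k"]

Derivation:
def/use:
  L0: {f,q} / ∅
  L1: {k} / ∅
  L2: {d,k} / ∅
  L3: {f} / {k}
  L4: {j,k} / {k}
  L5: {d,f,k} / {f}
  L6: {f} / {q}
  L7: {j,u} / ∅
  L8: {k} / ∅

Live sets:
  L0: in=∅ out={f,q}
  L1: in={q} out={k,q}
  L2: in={f} out={f}
  L3: in={k,q} out={q}
  L4: in={k} out=∅
  L5: in={f} out={f}
  L6: in={q} out=∅
  L7: in=∅ out=∅
  L8: in=∅ out=∅

Interfere edges:
  d↔{f,k}
  f↔{d,k,q}
  j↔{k}
  k↔{d,f,j,q}
  q↔{f,k}
  u↔∅

N(j) = ["k"]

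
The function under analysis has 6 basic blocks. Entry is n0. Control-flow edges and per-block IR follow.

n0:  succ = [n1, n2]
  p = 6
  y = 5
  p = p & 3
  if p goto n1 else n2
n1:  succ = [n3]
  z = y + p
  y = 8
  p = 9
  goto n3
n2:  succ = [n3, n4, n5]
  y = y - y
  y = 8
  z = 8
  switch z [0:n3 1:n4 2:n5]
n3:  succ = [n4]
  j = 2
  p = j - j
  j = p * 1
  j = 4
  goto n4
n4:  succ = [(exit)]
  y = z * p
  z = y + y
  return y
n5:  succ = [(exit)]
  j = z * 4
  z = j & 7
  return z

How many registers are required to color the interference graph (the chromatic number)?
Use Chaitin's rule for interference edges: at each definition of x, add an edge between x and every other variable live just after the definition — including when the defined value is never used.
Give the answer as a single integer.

def/use:
  n0 def {p,y} use ∅
  n1 def {p,y,z} use {p,y}
  n2 def {y,z} use {y}
  n3 def {j,p} use ∅
  n4 def {y,z} use {p,z}
  n5 def {j,z} use {z}

Liveness:
  n0: in=∅ out={p,y}
  n1: in={p,y} out={z}
  n2: in={p,y} out={p,z}
  n3: in={z} out={p,z}
  n4: in={p,z} out=∅
  n5: in={z} out=∅

Conflict graph:
  j↔{p,z}
  p↔{j,y,z}
  y↔{p,z}
  z↔{j,p,y}

Registers:
  clique {j,p,z} ⇒ need ≥ 3
  3-colouring: c0={p}  c1={z}  c2={j,y}
  χ = 3

Answer: 3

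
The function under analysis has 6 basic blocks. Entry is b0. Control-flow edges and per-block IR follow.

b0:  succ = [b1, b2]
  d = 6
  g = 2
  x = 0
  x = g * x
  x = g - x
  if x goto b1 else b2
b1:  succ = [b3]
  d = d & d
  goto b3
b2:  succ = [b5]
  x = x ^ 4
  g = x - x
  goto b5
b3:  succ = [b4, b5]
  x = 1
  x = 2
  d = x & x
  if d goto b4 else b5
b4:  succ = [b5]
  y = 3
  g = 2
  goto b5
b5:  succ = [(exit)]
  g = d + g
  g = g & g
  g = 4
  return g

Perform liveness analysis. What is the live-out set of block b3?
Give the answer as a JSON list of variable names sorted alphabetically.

Block summaries:
  b0 def {d,g,x} use ∅
  b1 def {d} use {d}
  b2 def {g,x} use {x}
  b3 def {d,x} use ∅
  b4 def {g,y} use ∅
  b5 def {g} use {d,g}

Liveness:
  b0: in=∅ out={d,g,x}
  b1: in={d,g} out={g}
  b2: in={d,x} out={d,g}
  b3: in={g} out={d,g}
  b4: in={d} out={d,g}
  b5: in={d,g} out=∅

live-out(b3) = ["d", "g"]

Answer: ["d", "g"]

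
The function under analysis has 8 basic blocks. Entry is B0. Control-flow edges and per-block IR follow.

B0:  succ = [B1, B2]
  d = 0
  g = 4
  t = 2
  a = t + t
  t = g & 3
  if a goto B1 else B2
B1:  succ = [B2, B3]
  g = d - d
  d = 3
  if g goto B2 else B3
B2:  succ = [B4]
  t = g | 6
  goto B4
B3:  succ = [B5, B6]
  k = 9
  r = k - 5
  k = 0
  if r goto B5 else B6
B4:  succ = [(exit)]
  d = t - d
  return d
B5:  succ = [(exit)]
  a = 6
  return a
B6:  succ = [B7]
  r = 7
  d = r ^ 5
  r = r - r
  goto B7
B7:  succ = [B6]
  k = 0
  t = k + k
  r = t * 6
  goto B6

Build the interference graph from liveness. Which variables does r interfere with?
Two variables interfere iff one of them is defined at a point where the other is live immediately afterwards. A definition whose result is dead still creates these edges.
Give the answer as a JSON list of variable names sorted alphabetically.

Answer: ["d", "k"]

Derivation:
Per-block:
  B0 def {a,d,g,t} use ∅
  B1 def {d,g} use {d}
  B2 def {t} use {g}
  B3 def {k,r} use ∅
  B4 def {d} use {d,t}
  B5 def {a} use ∅
  B6 def {d,r} use ∅
  B7 def {k,r,t} use ∅

Live sets:
  B0 li=∅ lo={d,g}
  B1 li={d} lo={d,g}
  B2 li={d,g} lo={d,t}
  B3 li=∅ lo=∅
  B4 li={d,t} lo=∅
  B5 li=∅ lo=∅
  B6 li=∅ lo=∅
  B7 li=∅ lo=∅

Conflict graph:
  a: {d,g,t}
  d: {a,g,r,t}
  g: {a,d,t}
  k: {r}
  r: {d,k}
  t: {a,d,g}

N(r) = ["d", "k"]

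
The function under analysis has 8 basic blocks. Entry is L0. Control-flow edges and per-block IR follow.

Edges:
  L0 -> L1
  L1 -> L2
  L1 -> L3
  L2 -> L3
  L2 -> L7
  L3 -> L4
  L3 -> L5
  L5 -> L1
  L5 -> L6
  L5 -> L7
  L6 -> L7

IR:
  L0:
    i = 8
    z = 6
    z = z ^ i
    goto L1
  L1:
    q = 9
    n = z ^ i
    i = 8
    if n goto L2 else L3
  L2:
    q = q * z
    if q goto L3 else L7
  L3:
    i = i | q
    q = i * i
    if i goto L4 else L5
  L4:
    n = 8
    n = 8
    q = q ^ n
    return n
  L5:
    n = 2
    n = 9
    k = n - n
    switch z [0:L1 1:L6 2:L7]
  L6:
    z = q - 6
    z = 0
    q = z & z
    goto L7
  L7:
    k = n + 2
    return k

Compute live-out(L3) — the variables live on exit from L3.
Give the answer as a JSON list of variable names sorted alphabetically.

Answer: ["i", "q", "z"]

Working:
Per-block:
  L0 def {i,z} use ∅
  L1 def {i,n,q} use {i,z}
  L2 def {q} use {q,z}
  L3 def {i,q} use {i,q}
  L4 def {n,q} use {q}
  L5 def {k,n} use {z}
  L6 def {q,z} use {q}
  L7 def {k} use {n}

Backward fixpoint:
  L0: in=∅ out={i,z}
  L1: in={i,z} out={i,n,q,z}
  L2: in={i,n,q,z} out={i,n,q,z}
  L3: in={i,q,z} out={i,q,z}
  L4: in={q} out=∅
  L5: in={i,q,z} out={i,n,q,z}
  L6: in={n,q} out={n}
  L7: in={n} out=∅

live-out(L3) = ["i", "q", "z"]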